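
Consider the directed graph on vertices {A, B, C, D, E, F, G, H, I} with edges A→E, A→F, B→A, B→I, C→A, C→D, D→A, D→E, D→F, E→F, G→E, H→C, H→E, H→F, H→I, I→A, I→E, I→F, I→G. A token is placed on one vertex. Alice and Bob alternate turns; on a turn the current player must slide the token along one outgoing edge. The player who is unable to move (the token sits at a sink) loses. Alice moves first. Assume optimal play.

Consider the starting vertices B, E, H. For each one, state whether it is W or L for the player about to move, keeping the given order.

B: L, E: W, H: W

Use the standard recursion: the mover loses at a terminal position; elsewhere, the mover wins exactly when some move hands the opponent an L position.
Every edge goes from a vertex to one that appears earlier in the order F, E, A, D, G, I, C, B, H, so processing vertices in that order labels each vertex after all of its successors.
F: no outgoing edge → L
E: can move to F, which is L ⇒ W
A: can move to F, which is L ⇒ W
D: can move to F, which is L ⇒ W
G: the only move is to E(W), a W ⇒ L
I: can move to G, which is L ⇒ W
C: moves to D(W), A(W); every one is W ⇒ L
B: moves to I(W), A(W); every one is W ⇒ L
H: can move to C, which is L ⇒ W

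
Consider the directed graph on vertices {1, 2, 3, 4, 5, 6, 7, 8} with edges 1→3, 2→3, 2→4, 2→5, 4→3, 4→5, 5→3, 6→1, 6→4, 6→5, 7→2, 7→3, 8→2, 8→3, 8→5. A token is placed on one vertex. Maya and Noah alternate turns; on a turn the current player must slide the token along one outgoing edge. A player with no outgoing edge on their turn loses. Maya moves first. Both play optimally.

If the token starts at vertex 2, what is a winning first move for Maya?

Classify positions by backward induction: terminal positions (no move available) are L. From any other position, the mover wins iff some move reaches an L.
Every edge goes from a vertex to one that appears earlier in the order 3, 5, 4, 1, 2, 6, 7, 8, so processing vertices in that order labels each vertex after all of its successors.
3: no outgoing edge → L
5: →3(L), so W
4: →3(L), so W
1: →3(L), so W
2: →3(L), so W
6: →1(W), 4(W), 5(W) — all W, so L
7: →3(L), so W
8: →3(L), so W
From 2, the L positions reachable in one move are: 3.

Move to 3.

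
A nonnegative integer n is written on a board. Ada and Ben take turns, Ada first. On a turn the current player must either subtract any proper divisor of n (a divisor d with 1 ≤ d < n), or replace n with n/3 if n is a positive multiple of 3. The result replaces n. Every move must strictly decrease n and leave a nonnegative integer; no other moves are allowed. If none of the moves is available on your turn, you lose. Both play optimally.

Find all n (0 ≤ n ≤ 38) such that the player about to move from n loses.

Positions with no move are L. A position that does have a move is losing for the player to move precisely when every available move leads to a winning position for the opponent. Fill in the labels:
n=0: no move → L
n=1: no move → L
n=2: reaches L-position 1 → W
n=3: reaches L-position 1 → W
n=4: only reaches 2(W), 3(W), all W → L
n=5: reaches L-position 4 → W
n=6: reaches L-position 4 → W
n=7: only reaches 6(W), which is W → L
n=8: reaches L-position 4 → W
n=9: only reaches 3(W), 6(W), 8(W), all W → L
n=10: reaches L-position 9 → W
n=11: only reaches 10(W), which is W → L
n=12: reaches L-position 4 → W
n=13: only reaches 12(W), which is W → L
n=14: reaches L-position 7 → W
n=15: only reaches 5(W), 10(W), 12(W), 14(W), all W → L
n=16: reaches L-position 15 → W
n=17: only reaches 16(W), which is W → L
n=18: reaches L-position 9 → W
n=19: only reaches 18(W), which is W → L
n=20: reaches L-position 15 → W
n=21: reaches L-position 7 → W
n=22: reaches L-position 11 → W
n=23: only reaches 22(W), which is W → L
n=24: reaches L-position 23 → W
n=25: only reaches 20(W), 24(W), all W → L
n=26: reaches L-position 13 → W
n=27: reaches L-position 9 → W
n=28: only reaches 14(W), 21(W), 24(W), 26(W), 27(W), all W → L
n=29: reaches L-position 28 → W
n=30: reaches L-position 15 → W
n=31: only reaches 30(W), which is W → L
n=32: reaches L-position 28 → W
n=33: reaches L-position 11 → W
n=34: reaches L-position 17 → W
n=35: reaches L-position 28 → W
n=36: only reaches 12(W), 18(W), 24(W), 27(W), 30(W), 32(W), 33(W), 34(W), 35(W), all W → L
n=37: reaches L-position 36 → W
n=38: reaches L-position 19 → W
The losing starting values of n are exactly the entries labelled L in this table (15 of them).

0, 1, 4, 7, 9, 11, 13, 15, 17, 19, 23, 25, 28, 31, 36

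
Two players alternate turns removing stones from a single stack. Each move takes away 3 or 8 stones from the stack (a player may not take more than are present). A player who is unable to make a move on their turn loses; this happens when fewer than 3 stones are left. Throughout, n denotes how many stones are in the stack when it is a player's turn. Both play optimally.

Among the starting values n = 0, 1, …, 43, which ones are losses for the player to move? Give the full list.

0, 1, 2, 6, 7, 11, 12, 13, 17, 18, 22, 23, 24, 28, 29, 33, 34, 35, 39, 40

Classify positions by backward induction: terminal positions (no move available) are L. From any other position, the mover wins iff some move reaches an L.
n=0: no move → L
n=1: no move → L
n=2: no move → L
n=3: W (go to 0, an L position)
n=4: W (go to 1, an L position)
n=5: W (go to 2, an L position)
n=6: L (sole option 3(W) is W)
n=7: L (sole option 4(W) is W)
n=8: W (go to 0, an L position)
n=9: W (go to 6, an L position)
n=10: W (go to 7, an L position)
n=11: L (options 8(W), 3(W) are all W)
n=12: L (options 9(W), 4(W) are all W)
n=13: L (options 10(W), 5(W) are all W)
n=14: W (go to 11, an L position)
n=15: W (go to 12, an L position)
n=16: W (go to 13, an L position)
n=17: L (options 14(W), 9(W) are all W)
n=18: L (options 15(W), 10(W) are all W)
n=19: W (go to 11, an L position)
n=20: W (go to 17, an L position)
n=21: W (go to 18, an L position)
n=22: L (options 19(W), 14(W) are all W)
n=23: L (options 20(W), 15(W) are all W)
n=24: L (options 21(W), 16(W) are all W)
n=25: W (go to 22, an L position)
n=26: W (go to 23, an L position)
n=27: W (go to 24, an L position)
n=28: L (options 25(W), 20(W) are all W)
n=29: L (options 26(W), 21(W) are all W)
n=30: W (go to 22, an L position)
n=31: W (go to 28, an L position)
n=32: W (go to 29, an L position)
n=33: L (options 30(W), 25(W) are all W)
n=34: L (options 31(W), 26(W) are all W)
n=35: L (options 32(W), 27(W) are all W)
n=36: W (go to 33, an L position)
n=37: W (go to 34, an L position)
n=38: W (go to 35, an L position)
n=39: L (options 36(W), 31(W) are all W)
n=40: L (options 37(W), 32(W) are all W)
n=41: W (go to 33, an L position)
n=42: W (go to 39, an L position)
n=43: W (go to 40, an L position)
The losing starting values of n are exactly the entries labelled L in this table (20 of them).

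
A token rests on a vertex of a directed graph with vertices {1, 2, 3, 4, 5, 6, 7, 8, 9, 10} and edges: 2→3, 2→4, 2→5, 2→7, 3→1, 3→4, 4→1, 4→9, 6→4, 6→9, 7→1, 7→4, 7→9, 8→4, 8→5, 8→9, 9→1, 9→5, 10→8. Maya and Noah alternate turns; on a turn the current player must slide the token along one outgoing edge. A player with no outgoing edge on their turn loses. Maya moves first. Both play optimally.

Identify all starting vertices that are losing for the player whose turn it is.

Classify positions by backward induction: terminal positions (no move available) are L. From any other position, the mover wins iff some move reaches an L.
Every edge goes from a vertex to one that appears earlier in the order 5, 1, 9, 4, 8, 7, 3, 2, 10, 6, so processing vertices in that order labels each vertex after all of its successors.
5: no outgoing edge → L
1: no outgoing edge → L
9: →1(L), so W
4: →1(L), so W
8: →5(L), so W
7: →1(L), so W
3: →1(L), so W
2: →5(L), so W
10: →8(W) only, which is W, so L
6: →4(W), 9(W) — all W, so L
The losing starting vertices are exactly the entries labelled L in this table (4 of them).

1, 5, 6, 10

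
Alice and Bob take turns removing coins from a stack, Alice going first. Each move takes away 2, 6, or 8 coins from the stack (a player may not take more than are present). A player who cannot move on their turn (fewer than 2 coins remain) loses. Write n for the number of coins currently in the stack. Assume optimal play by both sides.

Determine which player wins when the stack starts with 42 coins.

Bob wins.

Label each position W (a win for the player to move) or L (a loss). A position with no legal move is L; any other position is W exactly when some move reaches an L, and L when every move reaches a W.
n=0: no move → L
n=1: no move → L
n=2: reaches L-position 0 → W
n=3: reaches L-position 1 → W
n=4: only reaches 2(W), which is W → L
n=5: only reaches 3(W), which is W → L
n=6: reaches L-position 4 → W
n=7: reaches L-position 5 → W
n=8: reaches L-position 0 → W
n=9: reaches L-position 1 → W
n=10: reaches L-position 4 → W
n=11: reaches L-position 5 → W
n=12: reaches L-position 4 → W
n=13: reaches L-position 5 → W
n=14: only reaches 12(W), 8(W), 6(W), all W → L
n=15: only reaches 13(W), 9(W), 7(W), all W → L
n=16: reaches L-position 14 → W
n=17: reaches L-position 15 → W
n=18: only reaches 16(W), 12(W), 10(W), all W → L
n=19: only reaches 17(W), 13(W), 11(W), all W → L
n=20: reaches L-position 18 → W
n=21: reaches L-position 19 → W
n=22: reaches L-position 14 → W
n=23: reaches L-position 15 → W
n=24: reaches L-position 18 → W
n=25: reaches L-position 19 → W
n=26: reaches L-position 18 → W
n=27: reaches L-position 19 → W
n=28: only reaches 26(W), 22(W), 20(W), all W → L
n=29: only reaches 27(W), 23(W), 21(W), all W → L
n=30: reaches L-position 28 → W
n=31: reaches L-position 29 → W
n=32: only reaches 30(W), 26(W), 24(W), all W → L
n=33: only reaches 31(W), 27(W), 25(W), all W → L
n=34: reaches L-position 32 → W
n=35: reaches L-position 33 → W
n=36: reaches L-position 28 → W
n=37: reaches L-position 29 → W
n=38: reaches L-position 32 → W
n=39: reaches L-position 33 → W
n=40: reaches L-position 32 → W
n=41: reaches L-position 33 → W
n=42: only reaches 40(W), 36(W), 34(W), all W → L
Every move from 42 reaches a W position, so the mover loses.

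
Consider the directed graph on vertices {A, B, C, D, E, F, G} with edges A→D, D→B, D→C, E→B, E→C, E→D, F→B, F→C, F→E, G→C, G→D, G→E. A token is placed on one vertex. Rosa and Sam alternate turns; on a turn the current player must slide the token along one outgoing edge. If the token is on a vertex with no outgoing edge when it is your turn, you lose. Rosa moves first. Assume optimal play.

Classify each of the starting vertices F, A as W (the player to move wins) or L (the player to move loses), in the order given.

Compute win/loss labels from the base case upward. A position with no move is L. Any other position is W if it can reach an L in one move, else L.
Every edge goes from a vertex to one that appears earlier in the order B, C, D, A, E, F, G, so processing vertices in that order labels each vertex after all of its successors.
B: no outgoing edge → L
C: no outgoing edge → L
D: reaches L-position C → W
A: only reaches D(W), which is W → L
E: reaches L-position C → W
F: reaches L-position C → W
G: reaches L-position C → W

F: W, A: L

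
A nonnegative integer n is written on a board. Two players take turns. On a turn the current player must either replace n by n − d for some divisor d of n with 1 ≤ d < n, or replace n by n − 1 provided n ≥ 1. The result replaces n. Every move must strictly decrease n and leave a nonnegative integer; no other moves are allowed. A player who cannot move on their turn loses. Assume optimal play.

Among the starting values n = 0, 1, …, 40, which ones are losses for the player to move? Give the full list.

Compute win/loss labels from the base case upward. A position with no move is L. Any other position is W if it can reach an L in one move, else L.
n=0: no move → L
n=1: can move to 0, which is L ⇒ W
n=2: the only move is to 1(W), a W ⇒ L
n=3: can move to 2, which is L ⇒ W
n=4: can move to 2, which is L ⇒ W
n=5: the only move is to 4(W), a W ⇒ L
n=6: can move to 5, which is L ⇒ W
n=7: the only move is to 6(W), a W ⇒ L
n=8: can move to 7, which is L ⇒ W
n=9: moves to 6(W), 8(W); every one is W ⇒ L
n=10: can move to 5, which is L ⇒ W
n=11: the only move is to 10(W), a W ⇒ L
n=12: can move to 9, which is L ⇒ W
n=13: the only move is to 12(W), a W ⇒ L
n=14: can move to 7, which is L ⇒ W
n=15: moves to 10(W), 12(W), 14(W); every one is W ⇒ L
n=16: can move to 15, which is L ⇒ W
n=17: the only move is to 16(W), a W ⇒ L
n=18: can move to 9, which is L ⇒ W
n=19: the only move is to 18(W), a W ⇒ L
n=20: can move to 15, which is L ⇒ W
n=21: moves to 14(W), 18(W), 20(W); every one is W ⇒ L
n=22: can move to 11, which is L ⇒ W
n=23: the only move is to 22(W), a W ⇒ L
n=24: can move to 21, which is L ⇒ W
n=25: moves to 20(W), 24(W); every one is W ⇒ L
n=26: can move to 13, which is L ⇒ W
n=27: moves to 18(W), 24(W), 26(W); every one is W ⇒ L
n=28: can move to 21, which is L ⇒ W
n=29: the only move is to 28(W), a W ⇒ L
n=30: can move to 15, which is L ⇒ W
n=31: the only move is to 30(W), a W ⇒ L
n=32: can move to 31, which is L ⇒ W
n=33: moves to 22(W), 30(W), 32(W); every one is W ⇒ L
n=34: can move to 17, which is L ⇒ W
n=35: moves to 28(W), 30(W), 34(W); every one is W ⇒ L
n=36: can move to 27, which is L ⇒ W
n=37: the only move is to 36(W), a W ⇒ L
n=38: can move to 19, which is L ⇒ W
n=39: moves to 26(W), 36(W), 38(W); every one is W ⇒ L
n=40: can move to 35, which is L ⇒ W
The losing starting values of n are exactly the entries labelled L in this table (20 of them).

0, 2, 5, 7, 9, 11, 13, 15, 17, 19, 21, 23, 25, 27, 29, 31, 33, 35, 37, 39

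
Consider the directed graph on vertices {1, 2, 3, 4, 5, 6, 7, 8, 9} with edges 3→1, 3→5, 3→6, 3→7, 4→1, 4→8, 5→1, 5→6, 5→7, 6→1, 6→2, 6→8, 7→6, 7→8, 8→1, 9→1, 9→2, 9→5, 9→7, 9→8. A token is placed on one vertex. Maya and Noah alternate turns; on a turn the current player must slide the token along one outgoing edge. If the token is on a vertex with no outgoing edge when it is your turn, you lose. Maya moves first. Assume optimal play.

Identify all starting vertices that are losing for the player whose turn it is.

Classify positions by backward induction: terminal positions (no move available) are L. From any other position, the mover wins iff some move reaches an L.
Every edge goes from a vertex to one that appears earlier in the order 2, 1, 8, 4, 6, 7, 5, 3, 9, so processing vertices in that order labels each vertex after all of its successors.
2: no outgoing edge → L
1: no outgoing edge → L
8: can move to 1, which is L ⇒ W
4: can move to 1, which is L ⇒ W
6: can move to 1, which is L ⇒ W
7: moves to 6(W), 8(W); every one is W ⇒ L
5: can move to 7, which is L ⇒ W
3: can move to 7, which is L ⇒ W
9: can move to 7, which is L ⇒ W
Reading off the rows marked L gives the requested list; there are 3 such vertices.

1, 2, 7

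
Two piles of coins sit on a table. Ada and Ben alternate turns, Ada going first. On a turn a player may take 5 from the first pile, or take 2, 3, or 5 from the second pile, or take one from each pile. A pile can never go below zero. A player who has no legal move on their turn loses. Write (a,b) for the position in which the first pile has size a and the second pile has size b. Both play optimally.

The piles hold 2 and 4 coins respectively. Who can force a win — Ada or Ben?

Ben wins.

Classify positions by backward induction: terminal positions (no move available) are L. From any other position, the mover wins iff some move reaches an L.
No move ever increases a pile, so every position that can arise here has a ≤ 2 and b ≤ 4; it is enough to label the cells with 0 ≤ a ≤ 2 and 0 ≤ b ≤ 4.
Every move lowers a or b (never raises either), so fill the grid row by row in increasing a, and left to right within a row: each cell's successors are then already labelled.
      b=0  b=1  b=2  b=3  b=4
a=0:    L    L    W    W    W
a=1:    L    W    W    W    L
a=2:    L    W    W    W    L
Cells with no legal move (terminal, hence L): (0,0), (0,1), (1,0), (2,0).
The remaining L cells, each justified by listing all of its moves:
(1,4): →(1,2)(W), (1,1)(W), (0,3)(W) — all W, so L
(2,4): →(2,2)(W), (2,1)(W), (1,3)(W) — all W, so L
Every other cell has at least one move into one of the L cells above, so it is W.
Every move from (2,4) reaches a W position, so the mover loses.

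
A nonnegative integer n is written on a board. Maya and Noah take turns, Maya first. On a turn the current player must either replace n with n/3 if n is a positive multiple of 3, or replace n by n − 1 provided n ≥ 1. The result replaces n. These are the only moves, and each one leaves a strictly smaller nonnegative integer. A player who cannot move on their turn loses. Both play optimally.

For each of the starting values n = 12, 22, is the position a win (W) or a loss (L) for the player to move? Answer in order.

Label each position W (a win for the player to move) or L (a loss). A position with no legal move is L; any other position is W exactly when some move reaches an L, and L when every move reaches a W.
n=0: no move → L
n=1: reaches L-position 0 → W
n=2: only reaches 1(W), which is W → L
n=3: reaches L-position 2 → W
n=4: only reaches 3(W), which is W → L
n=5: reaches L-position 4 → W
n=6: reaches L-position 2 → W
n=7: only reaches 6(W), which is W → L
n=8: reaches L-position 7 → W
n=9: only reaches 3(W), 8(W), all W → L
n=10: reaches L-position 9 → W
n=11: only reaches 10(W), which is W → L
n=12: reaches L-position 4 → W
n=13: only reaches 12(W), which is W → L
n=14: reaches L-position 13 → W
n=15: only reaches 5(W), 14(W), all W → L
n=16: reaches L-position 15 → W
n=17: only reaches 16(W), which is W → L
n=18: reaches L-position 17 → W
n=19: only reaches 18(W), which is W → L
n=20: reaches L-position 19 → W
n=21: reaches L-position 7 → W
n=22: only reaches 21(W), which is W → L

12: W, 22: L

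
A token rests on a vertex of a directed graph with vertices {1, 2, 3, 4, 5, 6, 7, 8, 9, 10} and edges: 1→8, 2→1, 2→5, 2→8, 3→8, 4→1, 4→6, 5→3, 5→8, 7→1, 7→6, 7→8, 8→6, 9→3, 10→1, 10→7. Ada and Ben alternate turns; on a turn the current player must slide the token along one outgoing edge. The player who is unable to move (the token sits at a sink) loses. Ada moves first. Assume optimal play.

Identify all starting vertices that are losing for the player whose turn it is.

1, 3, 6

Work bottom-up. With no move the player to move loses. Otherwise the position is W if at least one move leads to an L position for the opponent, and L if every move leads to a W.
Every edge goes from a vertex to one that appears earlier in the order 6, 8, 1, 7, 3, 4, 10, 5, 9, 2, so processing vertices in that order labels each vertex after all of its successors.
6: no outgoing edge → L
8: →6(L), so W
1: →8(W) only, which is W, so L
7: →1(L), so W
3: →8(W) only, which is W, so L
4: →1(L), so W
10: →1(L), so W
5: →3(L), so W
9: →3(L), so W
2: →1(L), so W
Reading off the rows marked L gives the requested list; there are 3 such vertices.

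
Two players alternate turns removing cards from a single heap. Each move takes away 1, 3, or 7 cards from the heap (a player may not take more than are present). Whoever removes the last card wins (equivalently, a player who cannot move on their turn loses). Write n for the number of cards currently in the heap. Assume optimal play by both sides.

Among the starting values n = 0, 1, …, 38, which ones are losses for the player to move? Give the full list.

Positions with no move are L. A position that does have a move is losing for the player to move precisely when every available move leads to a winning position for the opponent. Fill in the labels:
n=0: no move → L
n=1: can move to 0, which is L ⇒ W
n=2: the only move is to 1(W), a W ⇒ L
n=3: can move to 2, which is L ⇒ W
n=4: moves to 3(W), 1(W); every one is W ⇒ L
n=5: can move to 4, which is L ⇒ W
n=6: moves to 5(W), 3(W); every one is W ⇒ L
n=7: can move to 6, which is L ⇒ W
n=8: moves to 7(W), 5(W), 1(W); every one is W ⇒ L
n=9: can move to 8, which is L ⇒ W
n=10: moves to 9(W), 7(W), 3(W); every one is W ⇒ L
n=11: can move to 10, which is L ⇒ W
n=12: moves to 11(W), 9(W), 5(W); every one is W ⇒ L
n=13: can move to 12, which is L ⇒ W
n=14: moves to 13(W), 11(W), 7(W); every one is W ⇒ L
n=15: can move to 14, which is L ⇒ W
n=16: moves to 15(W), 13(W), 9(W); every one is W ⇒ L
n=17: can move to 16, which is L ⇒ W
n=18: moves to 17(W), 15(W), 11(W); every one is W ⇒ L
n=19: can move to 18, which is L ⇒ W
n=20: moves to 19(W), 17(W), 13(W); every one is W ⇒ L
n=21: can move to 20, which is L ⇒ W
n=22: moves to 21(W), 19(W), 15(W); every one is W ⇒ L
n=23: can move to 22, which is L ⇒ W
n=24: moves to 23(W), 21(W), 17(W); every one is W ⇒ L
n=25: can move to 24, which is L ⇒ W
n=26: moves to 25(W), 23(W), 19(W); every one is W ⇒ L
n=27: can move to 26, which is L ⇒ W
n=28: moves to 27(W), 25(W), 21(W); every one is W ⇒ L
n=29: can move to 28, which is L ⇒ W
n=30: moves to 29(W), 27(W), 23(W); every one is W ⇒ L
n=31: can move to 30, which is L ⇒ W
n=32: moves to 31(W), 29(W), 25(W); every one is W ⇒ L
n=33: can move to 32, which is L ⇒ W
n=34: moves to 33(W), 31(W), 27(W); every one is W ⇒ L
n=35: can move to 34, which is L ⇒ W
n=36: moves to 35(W), 33(W), 29(W); every one is W ⇒ L
n=37: can move to 36, which is L ⇒ W
n=38: moves to 37(W), 35(W), 31(W); every one is W ⇒ L
The losing starting values of n are exactly the entries labelled L in this table (20 of them).

0, 2, 4, 6, 8, 10, 12, 14, 16, 18, 20, 22, 24, 26, 28, 30, 32, 34, 36, 38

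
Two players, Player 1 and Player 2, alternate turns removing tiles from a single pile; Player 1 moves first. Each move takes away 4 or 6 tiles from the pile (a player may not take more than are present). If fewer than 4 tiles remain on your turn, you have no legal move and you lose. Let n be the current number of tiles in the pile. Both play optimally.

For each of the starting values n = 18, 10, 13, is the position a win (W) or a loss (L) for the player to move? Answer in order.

Label each position W (a win for the player to move) or L (a loss). A position with no legal move is L; any other position is W exactly when some move reaches an L, and L when every move reaches a W.
n=0: no move → L
n=1: no move → L
n=2: no move → L
n=3: no move → L
n=4: reaches L-position 0 → W
n=5: reaches L-position 1 → W
n=6: reaches L-position 2 → W
n=7: reaches L-position 3 → W
n=8: reaches L-position 2 → W
n=9: reaches L-position 3 → W
n=10: only reaches 6(W), 4(W), all W → L
n=11: only reaches 7(W), 5(W), all W → L
n=12: only reaches 8(W), 6(W), all W → L
n=13: only reaches 9(W), 7(W), all W → L
n=14: reaches L-position 10 → W
n=15: reaches L-position 11 → W
n=16: reaches L-position 12 → W
n=17: reaches L-position 13 → W
n=18: reaches L-position 12 → W

18: W, 10: L, 13: L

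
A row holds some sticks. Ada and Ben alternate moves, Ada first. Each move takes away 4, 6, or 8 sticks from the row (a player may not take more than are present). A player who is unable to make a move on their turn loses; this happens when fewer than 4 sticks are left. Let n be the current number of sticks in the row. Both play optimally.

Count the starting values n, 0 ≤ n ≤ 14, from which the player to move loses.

7

Build the W/L table. Terminal = L. A non-terminal position is W if it has a move to some L; otherwise it is L.
n=0: no move → L
n=1: no move → L
n=2: no move → L
n=3: no move → L
n=4: →0(L), so W
n=5: →1(L), so W
n=6: →2(L), so W
n=7: →3(L), so W
n=8: →2(L), so W
n=9: →3(L), so W
n=10: →2(L), so W
n=11: →3(L), so W
n=12: →8(W), 6(W), 4(W) — all W, so L
n=13: →9(W), 7(W), 5(W) — all W, so L
n=14: →10(W), 8(W), 6(W) — all W, so L
L entries with 0 ≤ n ≤ 14: n = 0, 1, 2, 3, 12, 13, 14; that makes 7.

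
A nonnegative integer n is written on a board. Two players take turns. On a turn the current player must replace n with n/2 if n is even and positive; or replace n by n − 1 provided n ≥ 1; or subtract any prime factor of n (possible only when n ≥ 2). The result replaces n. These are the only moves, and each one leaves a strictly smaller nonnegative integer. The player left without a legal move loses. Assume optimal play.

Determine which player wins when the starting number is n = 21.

The first player wins.

Label each position W (a win for the player to move) or L (a loss). A position with no legal move is L; any other position is W exactly when some move reaches an L, and L when every move reaches a W.
n=0: no move → L
n=1: reaches L-position 0 → W
n=2: reaches L-position 0 → W
n=3: reaches L-position 0 → W
n=4: only reaches 2(W), 3(W), all W → L
n=5: reaches L-position 0 → W
n=6: reaches L-position 4 → W
n=7: reaches L-position 0 → W
n=8: reaches L-position 4 → W
n=9: only reaches 6(W), 8(W), all W → L
n=10: reaches L-position 9 → W
n=11: reaches L-position 0 → W
n=12: reaches L-position 9 → W
n=13: reaches L-position 0 → W
n=14: only reaches 7(W), 12(W), 13(W), all W → L
n=15: reaches L-position 14 → W
n=16: reaches L-position 14 → W
n=17: reaches L-position 0 → W
n=18: reaches L-position 9 → W
n=19: reaches L-position 0 → W
n=20: only reaches 10(W), 15(W), 18(W), 19(W), all W → L
n=21: reaches L-position 14 → W
From 21 the player to move can move to 14, reaching an L position.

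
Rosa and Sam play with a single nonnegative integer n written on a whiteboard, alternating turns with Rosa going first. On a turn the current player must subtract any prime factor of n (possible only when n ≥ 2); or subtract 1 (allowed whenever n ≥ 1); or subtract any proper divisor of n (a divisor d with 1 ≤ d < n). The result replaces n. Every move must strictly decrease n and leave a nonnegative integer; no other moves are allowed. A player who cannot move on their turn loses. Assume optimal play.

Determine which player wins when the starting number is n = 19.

Rosa wins.

Use the standard recursion: the mover loses at a terminal position; elsewhere, the mover wins exactly when some move hands the opponent an L position.
n=0: no move → L
n=1: →0(L), so W
n=2: →0(L), so W
n=3: →0(L), so W
n=4: →2(W), 3(W) — all W, so L
n=5: →0(L), so W
n=6: →4(L), so W
n=7: →0(L), so W
n=8: →4(L), so W
n=9: →6(W), 8(W) — all W, so L
n=10: →9(L), so W
n=11: →0(L), so W
n=12: →9(L), so W
n=13: →0(L), so W
n=14: →7(W), 12(W), 13(W) — all W, so L
n=15: →14(L), so W
n=16: →14(L), so W
n=17: →0(L), so W
n=18: →9(L), so W
n=19: →0(L), so W
The starting position 19 is W: Rosa should move to 0, handing over an L position.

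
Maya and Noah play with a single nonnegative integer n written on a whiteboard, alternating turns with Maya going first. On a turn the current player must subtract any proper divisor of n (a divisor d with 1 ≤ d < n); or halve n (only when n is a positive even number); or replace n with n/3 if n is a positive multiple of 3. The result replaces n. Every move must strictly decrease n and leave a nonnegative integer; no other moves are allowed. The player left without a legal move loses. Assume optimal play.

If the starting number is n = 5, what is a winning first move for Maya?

Move to 4.

Positions with no move are L. A position that does have a move is losing for the player to move precisely when every available move leads to a winning position for the opponent. Fill in the labels:
n=0: no move → L
n=1: no move → L
n=2: can move to 1, which is L ⇒ W
n=3: can move to 1, which is L ⇒ W
n=4: moves to 2(W), 3(W); every one is W ⇒ L
n=5: can move to 4, which is L ⇒ W
From 5, the L positions reachable in one move are: 4.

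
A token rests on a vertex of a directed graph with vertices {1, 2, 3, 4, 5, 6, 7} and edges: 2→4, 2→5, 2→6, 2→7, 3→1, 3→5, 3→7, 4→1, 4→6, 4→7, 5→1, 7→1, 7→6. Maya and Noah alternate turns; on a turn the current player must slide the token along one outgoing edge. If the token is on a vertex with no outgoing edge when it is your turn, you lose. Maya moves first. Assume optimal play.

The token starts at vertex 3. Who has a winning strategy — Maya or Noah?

Maya wins.

Compute win/loss labels from the base case upward. A position with no move is L. Any other position is W if it can reach an L in one move, else L.
Every edge goes from a vertex to one that appears earlier in the order 1, 6, 7, 4, 5, 2, 3, so processing vertices in that order labels each vertex after all of its successors.
1: no outgoing edge → L
6: no outgoing edge → L
7: can move to 6, which is L ⇒ W
4: can move to 6, which is L ⇒ W
5: can move to 1, which is L ⇒ W
2: can move to 6, which is L ⇒ W
3: can move to 1, which is L ⇒ W
The starting position 3 is W: Maya should move to 1, handing over an L position.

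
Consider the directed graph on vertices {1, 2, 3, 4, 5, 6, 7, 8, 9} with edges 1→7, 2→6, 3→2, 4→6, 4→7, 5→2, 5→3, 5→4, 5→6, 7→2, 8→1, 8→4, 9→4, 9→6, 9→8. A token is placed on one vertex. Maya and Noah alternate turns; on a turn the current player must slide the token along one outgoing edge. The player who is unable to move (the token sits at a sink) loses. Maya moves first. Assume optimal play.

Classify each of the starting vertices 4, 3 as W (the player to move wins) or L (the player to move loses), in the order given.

Build the W/L table. Terminal = L. A non-terminal position is W if it has a move to some L; otherwise it is L.
Every edge goes from a vertex to one that appears earlier in the order 6, 2, 3, 7, 4, 1, 5, 8, 9, so processing vertices in that order labels each vertex after all of its successors.
6: no outgoing edge → L
2: can move to 6, which is L ⇒ W
3: the only move is to 2(W), a W ⇒ L
7: the only move is to 2(W), a W ⇒ L
4: can move to 7, which is L ⇒ W
1: can move to 7, which is L ⇒ W
5: can move to 3, which is L ⇒ W
8: moves to 1(W), 4(W); every one is W ⇒ L
9: can move to 8, which is L ⇒ W

4: W, 3: L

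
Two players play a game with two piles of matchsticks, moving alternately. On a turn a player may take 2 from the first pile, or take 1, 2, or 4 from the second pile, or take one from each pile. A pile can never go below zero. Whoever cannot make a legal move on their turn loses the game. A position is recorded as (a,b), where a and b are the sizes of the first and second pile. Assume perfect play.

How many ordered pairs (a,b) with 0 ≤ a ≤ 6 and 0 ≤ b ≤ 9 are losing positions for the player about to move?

Label each position W (a win for the player to move) or L (a loss). A position with no legal move is L; any other position is W exactly when some move reaches an L, and L when every move reaches a W.
Every move lowers a or b (never raises either), so fill the grid row by row in increasing a, and left to right within a row: each cell's successors are then already labelled.
      b=0  b=1  b=2  b=3  b=4  b=5  b=6  b=7  b=8  b=9
a=0:    L    W    W    L    W    W    L    W    W    L
a=1:    L    W    W    L    W    W    L    W    W    L
a=2:    W    W    L    W    W    L    W    W    L    W
a=3:    W    L    W    W    L    W    W    L    W    W
a=4:    L    W    W    L    W    W    L    W    W    L
a=5:    L    W    W    L    W    W    L    W    W    L
a=6:    W    W    L    W    W    L    W    W    L    W
Cells with no legal move (terminal, hence L): (0,0), (1,0).
The remaining L cells, each justified by listing all of its moves:
(0,3): L (options (0,2)(W), (0,1)(W) are all W)
(0,6): L (options (0,5)(W), (0,4)(W), (0,2)(W) are all W)
(0,9): L (options (0,8)(W), (0,7)(W), (0,5)(W) are all W)
(1,3): L (options (1,2)(W), (1,1)(W), (0,2)(W) are all W)
(1,6): L (options (1,5)(W), (1,4)(W), (1,2)(W), (0,5)(W) are all W)
(1,9): L (options (1,8)(W), (1,7)(W), (1,5)(W), (0,8)(W) are all W)
(2,2): L (options (0,2)(W), (2,1)(W), (2,0)(W), (1,1)(W) are all W)
(2,5): L (options (0,5)(W), (2,4)(W), (2,3)(W), (2,1)(W), (1,4)(W) are all W)
(2,8): L (options (0,8)(W), (2,7)(W), (2,6)(W), (2,4)(W), (1,7)(W) are all W)
(3,1): L (options (1,1)(W), (3,0)(W), (2,0)(W) are all W)
(3,4): L (options (1,4)(W), (3,3)(W), (3,2)(W), (3,0)(W), (2,3)(W) are all W)
(3,7): L (options (1,7)(W), (3,6)(W), (3,5)(W), (3,3)(W), (2,6)(W) are all W)
(4,0): L (sole option (2,0)(W) is W)
(4,3): L (options (2,3)(W), (4,2)(W), (4,1)(W), (3,2)(W) are all W)
(4,6): L (options (2,6)(W), (4,5)(W), (4,4)(W), (4,2)(W), (3,5)(W) are all W)
(4,9): L (options (2,9)(W), (4,8)(W), (4,7)(W), (4,5)(W), (3,8)(W) are all W)
(5,0): L (sole option (3,0)(W) is W)
(5,3): L (options (3,3)(W), (5,2)(W), (5,1)(W), (4,2)(W) are all W)
(5,6): L (options (3,6)(W), (5,5)(W), (5,4)(W), (5,2)(W), (4,5)(W) are all W)
(5,9): L (options (3,9)(W), (5,8)(W), (5,7)(W), (5,5)(W), (4,8)(W) are all W)
(6,2): L (options (4,2)(W), (6,1)(W), (6,0)(W), (5,1)(W) are all W)
(6,5): L (options (4,5)(W), (6,4)(W), (6,3)(W), (6,1)(W), (5,4)(W) are all W)
(6,8): L (options (4,8)(W), (6,7)(W), (6,6)(W), (6,4)(W), (5,7)(W) are all W)
Every other cell has at least one move into one of the L cells above, so it is W.
L cells per row: a=0: 4, a=1: 4, a=2: 3, a=3: 3, a=4: 4, a=5: 4, a=6: 3; total 25.

25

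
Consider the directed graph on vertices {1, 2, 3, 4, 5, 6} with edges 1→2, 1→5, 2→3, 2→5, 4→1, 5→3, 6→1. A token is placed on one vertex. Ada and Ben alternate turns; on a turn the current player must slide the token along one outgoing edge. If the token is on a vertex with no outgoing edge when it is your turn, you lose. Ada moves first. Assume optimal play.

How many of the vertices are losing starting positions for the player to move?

2

Use the standard recursion: the mover loses at a terminal position; elsewhere, the mover wins exactly when some move hands the opponent an L position.
Every edge goes from a vertex to one that appears earlier in the order 3, 5, 2, 1, 4, 6, so processing vertices in that order labels each vertex after all of its successors.
3: no outgoing edge → L
5: W (go to 3, an L position)
2: W (go to 3, an L position)
1: L (options 2(W), 5(W) are all W)
4: W (go to 1, an L position)
6: W (go to 1, an L position)
The L vertices are 1, 3; that is 2 in all.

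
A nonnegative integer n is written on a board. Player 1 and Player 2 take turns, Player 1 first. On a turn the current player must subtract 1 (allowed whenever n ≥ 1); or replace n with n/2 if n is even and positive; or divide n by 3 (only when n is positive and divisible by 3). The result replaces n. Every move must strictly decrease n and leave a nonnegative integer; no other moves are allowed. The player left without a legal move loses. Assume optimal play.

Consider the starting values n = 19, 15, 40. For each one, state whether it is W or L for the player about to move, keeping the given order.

19: L, 15: W, 40: L

Build the W/L table. Terminal = L. A non-terminal position is W if it has a move to some L; otherwise it is L.
n=0: no move → L
n=1: can move to 0, which is L ⇒ W
n=2: the only move is to 1(W), a W ⇒ L
n=3: can move to 2, which is L ⇒ W
n=4: can move to 2, which is L ⇒ W
n=5: the only move is to 4(W), a W ⇒ L
n=6: can move to 2, which is L ⇒ W
n=7: the only move is to 6(W), a W ⇒ L
n=8: can move to 7, which is L ⇒ W
n=9: moves to 3(W), 8(W); every one is W ⇒ L
n=10: can move to 5, which is L ⇒ W
n=11: the only move is to 10(W), a W ⇒ L
n=12: can move to 11, which is L ⇒ W
n=13: the only move is to 12(W), a W ⇒ L
n=14: can move to 7, which is L ⇒ W
n=15: can move to 5, which is L ⇒ W
n=16: moves to 8(W), 15(W); every one is W ⇒ L
n=17: can move to 16, which is L ⇒ W
n=18: can move to 9, which is L ⇒ W
n=19: the only move is to 18(W), a W ⇒ L
n=20: can move to 19, which is L ⇒ W
n=21: can move to 7, which is L ⇒ W
n=22: can move to 11, which is L ⇒ W
n=23: the only move is to 22(W), a W ⇒ L
n=24: can move to 23, which is L ⇒ W
n=25: the only move is to 24(W), a W ⇒ L
n=26: can move to 13, which is L ⇒ W
n=27: can move to 9, which is L ⇒ W
n=28: moves to 14(W), 27(W); every one is W ⇒ L
n=29: can move to 28, which is L ⇒ W
n=30: moves to 10(W), 15(W), 29(W); every one is W ⇒ L
n=31: can move to 30, which is L ⇒ W
n=32: can move to 16, which is L ⇒ W
n=33: can move to 11, which is L ⇒ W
n=34: moves to 17(W), 33(W); every one is W ⇒ L
n=35: can move to 34, which is L ⇒ W
n=36: moves to 12(W), 18(W), 35(W); every one is W ⇒ L
n=37: can move to 36, which is L ⇒ W
n=38: can move to 19, which is L ⇒ W
n=39: can move to 13, which is L ⇒ W
n=40: moves to 20(W), 39(W); every one is W ⇒ L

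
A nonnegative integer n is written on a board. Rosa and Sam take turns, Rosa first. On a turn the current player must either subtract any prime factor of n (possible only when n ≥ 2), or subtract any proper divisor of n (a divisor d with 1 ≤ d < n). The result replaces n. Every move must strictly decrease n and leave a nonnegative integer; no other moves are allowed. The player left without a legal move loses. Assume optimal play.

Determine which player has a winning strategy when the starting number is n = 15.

Build the W/L table. Terminal = L. A non-terminal position is W if it has a move to some L; otherwise it is L.
n=0: no move → L
n=1: no move → L
n=2: can move to 0, which is L ⇒ W
n=3: can move to 0, which is L ⇒ W
n=4: moves to 2(W), 3(W); every one is W ⇒ L
n=5: can move to 0, which is L ⇒ W
n=6: can move to 4, which is L ⇒ W
n=7: can move to 0, which is L ⇒ W
n=8: can move to 4, which is L ⇒ W
n=9: moves to 6(W), 8(W); every one is W ⇒ L
n=10: can move to 9, which is L ⇒ W
n=11: can move to 0, which is L ⇒ W
n=12: can move to 9, which is L ⇒ W
n=13: can move to 0, which is L ⇒ W
n=14: moves to 7(W), 12(W), 13(W); every one is W ⇒ L
n=15: can move to 14, which is L ⇒ W
From 15 Rosa can move to 14, reaching an L position.

Rosa wins.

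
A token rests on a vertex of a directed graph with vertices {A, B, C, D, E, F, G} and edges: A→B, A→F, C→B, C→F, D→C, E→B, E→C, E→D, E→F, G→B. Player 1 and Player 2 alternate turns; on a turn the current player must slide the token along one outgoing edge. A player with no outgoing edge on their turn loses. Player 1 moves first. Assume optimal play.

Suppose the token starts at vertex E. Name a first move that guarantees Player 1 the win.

Build the W/L table. Terminal = L. A non-terminal position is W if it has a move to some L; otherwise it is L.
Every edge goes from a vertex to one that appears earlier in the order F, B, C, A, G, D, E, so processing vertices in that order labels each vertex after all of its successors.
F: no outgoing edge → L
B: no outgoing edge → L
C: →B(L), so W
A: →B(L), so W
G: →B(L), so W
D: →C(W) only, which is W, so L
E: →D(L), so W
From E, the L positions reachable in one move are: D, B, F. Any move reaching one of these is winning.

Move to D.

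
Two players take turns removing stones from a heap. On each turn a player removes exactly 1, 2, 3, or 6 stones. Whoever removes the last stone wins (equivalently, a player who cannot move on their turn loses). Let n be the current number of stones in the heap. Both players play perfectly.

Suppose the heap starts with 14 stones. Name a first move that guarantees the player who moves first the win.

Label each position W (a win for the player to move) or L (a loss). A position with no legal move is L; any other position is W exactly when some move reaches an L, and L when every move reaches a W.
n=0: no move → L
n=1: →0(L), so W
n=2: →0(L), so W
n=3: →0(L), so W
n=4: →3(W), 2(W), 1(W) — all W, so L
n=5: →4(L), so W
n=6: →4(L), so W
n=7: →4(L), so W
n=8: →7(W), 6(W), 5(W), 2(W) — all W, so L
n=9: →8(L), so W
n=10: →8(L), so W
n=11: →8(L), so W
n=12: →11(W), 10(W), 9(W), 6(W) — all W, so L
n=13: →12(L), so W
n=14: →12(L), so W
From 14, the L positions reachable in one move are: 12, 8. Any move reaching one of these is winning.

Remove 2, leaving 12.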